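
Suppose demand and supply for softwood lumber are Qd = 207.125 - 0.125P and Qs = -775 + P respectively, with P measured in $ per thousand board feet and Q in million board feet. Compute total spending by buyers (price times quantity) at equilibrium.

At equilibrium Qd = Qs, so 207.125 - 0.125P = -775 + P; collecting terms, 982.125 = 1.125P and P* = 873.
Substitute back: Q* = 207.125 - 0.125(873) = 98.
Total spending by buyers = P* × Q* = 873 × 98 = 85554.

Total spending by buyers = 85554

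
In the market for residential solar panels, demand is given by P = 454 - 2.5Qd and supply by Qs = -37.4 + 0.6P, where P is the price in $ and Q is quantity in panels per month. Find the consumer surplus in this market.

Inverting to quantity form: Qd = 181.6 - 0.4P.
The market clears where 181.6 - 0.4P = -37.4 + 0.6P. Rearranging, P = 219, hence P* = 219.
Plugging P* into demand: Q* = 181.6 - 0.4(219) = 94.
Demand choke price (Qd = 0): P = 181.6/0.4 = 454. Consumer surplus = ½ × (454 - 219) × 94 = 11045.

Consumer surplus = 11045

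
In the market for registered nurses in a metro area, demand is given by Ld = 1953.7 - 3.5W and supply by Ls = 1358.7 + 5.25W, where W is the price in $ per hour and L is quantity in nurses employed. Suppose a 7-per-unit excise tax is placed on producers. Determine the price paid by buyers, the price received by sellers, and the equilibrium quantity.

W_b = 72.2, W_s = 65.2, L = 1701

Producers keep W_s = W_b - 7 per unit, so supply in terms of the buyer price is Ls = 1321.95 + 5.25W_b.
Set Ld = Ls: 1953.7 - 3.5W_b = 1321.95 + 5.25W_b, so 631.75 = 8.75W_b and W_b = 72.2.
So W_s = 65.2 and the quantity traded is L = 1953.7 - 3.5(72.2) = 1701.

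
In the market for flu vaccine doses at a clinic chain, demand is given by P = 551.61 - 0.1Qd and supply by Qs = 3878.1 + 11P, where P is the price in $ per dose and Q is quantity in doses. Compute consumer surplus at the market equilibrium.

Rewriting in direct form: Qd = 5516.1 - 10P.
Set Qd = Qs: 5516.1 - 10P = 3878.1 + 11P, so 1638 = 21P and P* = 78.
Then Q* = 5516.1 - 10(78) = 4736.1.
Demand choke price (Qd = 0): P = 5516.1/10 = 551.61. Consumer surplus = ½ × (551.61 - 78) × 4736.1 = 1121532.1605.

Consumer surplus = 1121532.1605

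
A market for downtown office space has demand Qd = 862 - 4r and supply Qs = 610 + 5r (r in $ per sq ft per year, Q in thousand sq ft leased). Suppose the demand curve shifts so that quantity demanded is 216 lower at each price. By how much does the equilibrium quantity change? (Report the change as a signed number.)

The market clears where 862 - 4r = 610 + 5r. Rearranging, 9r = 252, hence r* = 28.
Plugging r* into demand: Q* = 862 - 4(28) = 750.
After the shift, demand is Qd = 646 - 4r.
The new intersection has 36 = 9r, i.e. r = 4, Q = 630.
ΔQ = 630 - 750 = -120.

ΔQ = -120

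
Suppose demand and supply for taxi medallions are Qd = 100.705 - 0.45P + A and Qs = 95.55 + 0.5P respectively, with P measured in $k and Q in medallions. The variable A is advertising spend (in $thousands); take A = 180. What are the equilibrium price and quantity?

P* = 194.9, Q* = 193

With A = 180, demand is Qd = 280.705 - 0.45P.
Set Qd = Qs: 280.705 - 0.45P = 95.55 + 0.5P, so 185.155 = 0.95P and P* = 194.9.
Then Q* = 280.705 - 0.45(194.9) = 193.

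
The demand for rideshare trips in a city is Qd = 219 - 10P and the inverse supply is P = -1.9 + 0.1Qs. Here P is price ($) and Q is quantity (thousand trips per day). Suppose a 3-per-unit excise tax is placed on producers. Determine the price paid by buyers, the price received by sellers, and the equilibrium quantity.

P_b = 11.5, P_s = 8.5, Q = 104

Solving each curve for Q: Qs = 19 + 10P.
Producers keep P_s = P_b - 3 per unit, so supply in terms of the buyer price is Qs = -11 + 10P_b.
Equate demand and the shifted supply: 219 - 10P_b = -11 + 10P_b, giving 20P_b = 230, so P_b = 11.5.
So P_s = 8.5 and the quantity traded is Q = 219 - 10(11.5) = 104.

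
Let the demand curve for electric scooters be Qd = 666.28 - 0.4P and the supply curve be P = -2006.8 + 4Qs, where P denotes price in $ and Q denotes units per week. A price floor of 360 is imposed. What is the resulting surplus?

Surplus = 69.42

In direct form, Qs = 501.7 + 0.25P.
Evaluating both curves at the floor price 360 gives Qd = 522.28, Qs = 591.7.
Surplus = Qs - Qd = 591.7 - 522.28 = 69.42.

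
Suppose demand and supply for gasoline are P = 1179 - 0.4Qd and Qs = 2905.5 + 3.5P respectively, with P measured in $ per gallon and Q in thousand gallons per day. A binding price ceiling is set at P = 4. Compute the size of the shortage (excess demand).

In direct form, Qd = 2947.5 - 2.5P.
At P = 4: Qd = 2937.5 and Qs = 2919.5.
Shortage = Qd - Qs = 2937.5 - 2919.5 = 18.

Shortage = 18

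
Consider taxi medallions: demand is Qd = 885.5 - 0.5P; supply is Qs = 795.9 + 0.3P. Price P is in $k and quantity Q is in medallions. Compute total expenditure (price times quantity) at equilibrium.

Equating demand and supply, 885.5 - 0.5P = 795.9 + 0.3P gives 0.8P = 89.6, so P* = 112.
Substitute back: Q* = 885.5 - 0.5(112) = 829.5.
Total expenditure = P* × Q* = 112 × 829.5 = 92904.

Total expenditure = 92904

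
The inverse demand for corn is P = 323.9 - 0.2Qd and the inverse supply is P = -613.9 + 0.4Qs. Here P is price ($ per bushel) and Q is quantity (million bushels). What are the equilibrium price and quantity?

P* = 11.3, Q* = 1563

Rewriting in direct form: Qd = 1619.5 - 5P and Qs = 1534.75 + 2.5P.
At equilibrium Qd = Qs, so 1619.5 - 5P = 1534.75 + 2.5P; collecting terms, 84.75 = 7.5P and P* = 11.3.
Substitute back: Q* = 1619.5 - 5(11.3) = 1563.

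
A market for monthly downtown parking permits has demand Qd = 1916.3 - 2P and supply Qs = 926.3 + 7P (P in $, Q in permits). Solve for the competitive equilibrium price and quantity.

P* = 110, Q* = 1696.3

Equating demand and supply, 1916.3 - 2P = 926.3 + 7P gives 9P = 990, so P* = 110.
From the demand curve, Q* = 1916.3 - 2(110) = 1696.3.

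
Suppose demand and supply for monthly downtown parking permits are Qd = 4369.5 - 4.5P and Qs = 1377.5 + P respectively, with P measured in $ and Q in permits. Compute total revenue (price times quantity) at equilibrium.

Total revenue = 1045296

Equating demand and supply, 4369.5 - 4.5P = 1377.5 + P gives 5.5P = 2992, so P* = 544.
Substitute back: Q* = 4369.5 - 4.5(544) = 1921.5.
Total revenue = P* × Q* = 544 × 1921.5 = 1045296.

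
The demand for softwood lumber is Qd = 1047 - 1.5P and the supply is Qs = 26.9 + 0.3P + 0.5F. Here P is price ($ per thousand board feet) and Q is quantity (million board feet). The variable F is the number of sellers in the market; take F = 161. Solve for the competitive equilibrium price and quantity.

With F = 161, supply is Qs = 107.4 + 0.3P.
At equilibrium Qd = Qs, so 1047 - 1.5P = 107.4 + 0.3P; collecting terms, 939.6 = 1.8P and P* = 522.
Plugging P* into demand: Q* = 1047 - 1.5(522) = 264.

P* = 522, Q* = 264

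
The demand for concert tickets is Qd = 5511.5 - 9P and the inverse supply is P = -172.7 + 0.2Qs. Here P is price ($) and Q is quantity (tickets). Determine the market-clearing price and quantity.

In direct form, Qs = 863.5 + 5P.
Set Qd = Qs: 5511.5 - 9P = 863.5 + 5P, so 4648 = 14P and P* = 332.
Plugging P* into demand: Q* = 5511.5 - 9(332) = 2523.5.

P* = 332, Q* = 2523.5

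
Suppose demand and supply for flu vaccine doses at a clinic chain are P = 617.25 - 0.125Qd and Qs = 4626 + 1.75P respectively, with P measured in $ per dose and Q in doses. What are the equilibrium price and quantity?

P* = 32, Q* = 4682

In direct form, Qd = 4938 - 8P.
Equating demand and supply, 4938 - 8P = 4626 + 1.75P gives 9.75P = 312, so P* = 32.
From the demand curve, Q* = 4938 - 8(32) = 4682.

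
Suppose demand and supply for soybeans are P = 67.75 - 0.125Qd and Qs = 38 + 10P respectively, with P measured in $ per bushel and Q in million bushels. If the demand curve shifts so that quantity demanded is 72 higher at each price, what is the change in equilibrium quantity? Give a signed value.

Rewriting in direct form: Qd = 542 - 8P.
The market clears where 542 - 8P = 38 + 10P. Rearranging, 18P = 504, hence P* = 28.
Plugging P* into demand: Q* = 542 - 8(28) = 318.
After the shift, demand is Qd = 614 - 8P.
New equilibrium: 576 = 18P, so P = 32 and Q = 358.
ΔQ = 358 - 318 = 40.

ΔQ = 40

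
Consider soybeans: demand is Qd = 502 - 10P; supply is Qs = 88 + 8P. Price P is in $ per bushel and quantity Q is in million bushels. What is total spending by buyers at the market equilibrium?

Total spending by buyers = 6256

At equilibrium Qd = Qs, so 502 - 10P = 88 + 8P; collecting terms, 414 = 18P and P* = 23.
From the demand curve, Q* = 502 - 10(23) = 272.
Total spending by buyers = P* × Q* = 23 × 272 = 6256.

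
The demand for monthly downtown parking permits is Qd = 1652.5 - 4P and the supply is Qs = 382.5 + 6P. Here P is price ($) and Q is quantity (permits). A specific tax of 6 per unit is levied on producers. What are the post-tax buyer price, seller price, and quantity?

With a tax of 6 on producers, they supply based on the net price P_s = P_b - 6, so Qs = 346.5 + 6P_b.
Set Qd = Qs: 1652.5 - 4P_b = 346.5 + 6P_b, so 1306 = 10P_b and P_b = 130.6.
Then P_s = 130.6 - 6 = 124.6 and Q = 1652.5 - 4(130.6) = 1130.1.

P_b = 130.6, P_s = 124.6, Q = 1130.1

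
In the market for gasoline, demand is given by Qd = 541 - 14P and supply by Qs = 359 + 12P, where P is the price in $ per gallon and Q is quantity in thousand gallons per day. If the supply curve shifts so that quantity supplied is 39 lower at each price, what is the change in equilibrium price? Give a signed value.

Equating demand and supply, 541 - 14P = 359 + 12P gives 26P = 182, so P* = 7.
From the demand curve, Q* = 541 - 14(7) = 443.
After the shift, supply is Qs = 320 + 12P.
Re-solving, 26P = 221 gives P = 8.5 and Q = 422.
ΔP = 8.5 - 7 = 1.5.

ΔP = 1.5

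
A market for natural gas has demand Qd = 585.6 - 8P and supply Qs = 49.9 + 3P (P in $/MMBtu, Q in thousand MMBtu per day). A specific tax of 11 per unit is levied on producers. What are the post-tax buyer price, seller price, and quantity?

P_b = 51.7, P_s = 40.7, Q = 172

With a tax of 11 on producers, they supply based on the net price P_s = P_b - 11, so Qs = 16.9 + 3P_b.
Market clearing requires 585.6 - 8P_b = 16.9 + 3P_b; hence 568.7 = 11P_b and P_b = 51.7.
So P_s = 40.7 and the quantity traded is Q = 585.6 - 8(51.7) = 172.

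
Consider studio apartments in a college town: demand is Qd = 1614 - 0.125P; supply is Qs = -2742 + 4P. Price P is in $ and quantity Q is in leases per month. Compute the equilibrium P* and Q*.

P* = 1056, Q* = 1482

Set Qd = Qs: 1614 - 0.125P = -2742 + 4P, so 4356 = 4.125P and P* = 1056.
From the demand curve, Q* = 1614 - 0.125(1056) = 1482.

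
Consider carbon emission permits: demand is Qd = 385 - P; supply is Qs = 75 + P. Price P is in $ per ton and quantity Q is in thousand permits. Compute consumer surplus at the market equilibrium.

Consumer surplus = 26450

The market clears where 385 - P = 75 + P. Rearranging, 2P = 310, hence P* = 155.
Plugging P* into demand: Q* = 385 - 155 = 230.
Demand choke price (Qd = 0): P = 385. Consumer surplus = ½ × (385 - 155) × 230 = 26450.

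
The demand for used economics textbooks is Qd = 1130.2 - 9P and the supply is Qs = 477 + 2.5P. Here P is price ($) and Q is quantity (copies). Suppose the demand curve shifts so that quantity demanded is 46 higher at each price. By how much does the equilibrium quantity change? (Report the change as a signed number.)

At equilibrium Qd = Qs, so 1130.2 - 9P = 477 + 2.5P; collecting terms, 653.2 = 11.5P and P* = 56.8.
Substitute back: Q* = 1130.2 - 9(56.8) = 619.
After the shift, demand is Qd = 1176.2 - 9P.
The new intersection has 699.2 = 11.5P, i.e. P = 60.8, Q = 629.
ΔQ = 629 - 619 = 10.

ΔQ = 10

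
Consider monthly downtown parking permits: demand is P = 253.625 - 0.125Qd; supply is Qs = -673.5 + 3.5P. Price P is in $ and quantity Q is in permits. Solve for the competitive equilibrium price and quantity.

P* = 235, Q* = 149

Rewriting in direct form: Qd = 2029 - 8P.
At equilibrium Qd = Qs, so 2029 - 8P = -673.5 + 3.5P; collecting terms, 2702.5 = 11.5P and P* = 235.
Then Q* = 2029 - 8(235) = 149.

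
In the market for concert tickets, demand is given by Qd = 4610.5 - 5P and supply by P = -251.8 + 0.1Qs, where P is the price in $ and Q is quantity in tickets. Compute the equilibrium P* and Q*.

P* = 139.5, Q* = 3913

Solving each curve for Q: Qs = 2518 + 10P.
At equilibrium Qd = Qs, so 4610.5 - 5P = 2518 + 10P; collecting terms, 2092.5 = 15P and P* = 139.5.
Plugging P* into demand: Q* = 4610.5 - 5(139.5) = 3913.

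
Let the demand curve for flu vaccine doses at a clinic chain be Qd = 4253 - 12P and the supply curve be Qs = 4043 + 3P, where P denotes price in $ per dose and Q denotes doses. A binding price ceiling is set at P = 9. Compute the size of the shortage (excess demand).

Shortage = 75

Evaluating both curves at the ceiling price 9 gives Qd = 4145, Qs = 4070.
Shortage = Qd - Qs = 4145 - 4070 = 75.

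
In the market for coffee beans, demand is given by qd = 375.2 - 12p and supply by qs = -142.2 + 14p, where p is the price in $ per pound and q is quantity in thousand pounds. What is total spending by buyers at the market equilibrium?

Set qd = qs: 375.2 - 12p = -142.2 + 14p, so 517.4 = 26p and p* = 19.9.
Then q* = 375.2 - 12(19.9) = 136.4.
Total spending by buyers = p* × q* = 19.9 × 136.4 = 2714.36.

Total spending by buyers = 2714.36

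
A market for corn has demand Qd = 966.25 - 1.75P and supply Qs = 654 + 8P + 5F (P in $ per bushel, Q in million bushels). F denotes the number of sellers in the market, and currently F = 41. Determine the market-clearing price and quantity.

With F = 41, supply is Qs = 859 + 8P.
At equilibrium Qd = Qs, so 966.25 - 1.75P = 859 + 8P; collecting terms, 107.25 = 9.75P and P* = 11.
Plugging P* into demand: Q* = 966.25 - 1.75(11) = 947.

P* = 11, Q* = 947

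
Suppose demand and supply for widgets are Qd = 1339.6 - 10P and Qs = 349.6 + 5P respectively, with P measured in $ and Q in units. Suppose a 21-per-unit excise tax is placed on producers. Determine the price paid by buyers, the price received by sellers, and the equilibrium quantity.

P_b = 73, P_s = 52, Q = 609.6

The tax drives a wedge P_b - P_s = 21. Substituting P_s = P_b - 21 into supply: Qs = 244.6 + 5P_b.
Equate demand and the shifted supply: 1339.6 - 10P_b = 244.6 + 5P_b, giving 15P_b = 1095, so P_b = 73.
So P_s = 52 and the quantity traded is Q = 1339.6 - 10(73) = 609.6.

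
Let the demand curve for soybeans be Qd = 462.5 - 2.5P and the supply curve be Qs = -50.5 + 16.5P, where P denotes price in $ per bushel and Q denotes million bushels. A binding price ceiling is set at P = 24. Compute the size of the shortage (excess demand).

Shortage = 57

At P = 24: Qd = 402.5 and Qs = 345.5.
Shortage = Qd - Qs = 402.5 - 345.5 = 57.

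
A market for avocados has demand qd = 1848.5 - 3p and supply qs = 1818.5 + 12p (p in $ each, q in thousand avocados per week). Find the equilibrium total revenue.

At equilibrium qd = qs, so 1848.5 - 3p = 1818.5 + 12p; collecting terms, 30 = 15p and p* = 2.
Substitute back: q* = 1848.5 - 3(2) = 1842.5.
Total revenue = p* × q* = 2 × 1842.5 = 3685.

Total revenue = 3685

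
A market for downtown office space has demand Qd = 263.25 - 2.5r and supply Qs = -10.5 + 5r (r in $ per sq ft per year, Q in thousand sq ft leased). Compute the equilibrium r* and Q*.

The market clears where 263.25 - 2.5r = -10.5 + 5r. Rearranging, 7.5r = 273.75, hence r* = 36.5.
From the demand curve, Q* = 263.25 - 2.5(36.5) = 172.

r* = 36.5, Q* = 172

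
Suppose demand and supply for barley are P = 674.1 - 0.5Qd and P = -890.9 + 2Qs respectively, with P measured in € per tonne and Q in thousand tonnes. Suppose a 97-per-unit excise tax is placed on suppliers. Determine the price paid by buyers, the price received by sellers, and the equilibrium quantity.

P_b = 380.5, P_s = 283.5, Q = 587.2

Solving each curve for Q: Qd = 1348.2 - 2P and Qs = 445.45 + 0.5P.
With a tax of 97 on suppliers, they supply based on the net price P_s = P_b - 97, so Qs = 396.95 + 0.5P_b.
Equate demand and the shifted supply: 1348.2 - 2P_b = 396.95 + 0.5P_b, giving 2.5P_b = 951.25, so P_b = 380.5.
So P_s = 283.5 and the quantity traded is Q = 1348.2 - 2(380.5) = 587.2.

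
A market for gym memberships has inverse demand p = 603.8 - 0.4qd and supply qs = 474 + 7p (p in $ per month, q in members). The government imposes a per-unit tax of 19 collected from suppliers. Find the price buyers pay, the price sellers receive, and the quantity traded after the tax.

Rewriting in direct form: qd = 1509.5 - 2.5p.
The tax drives a wedge p_b - p_s = 19. Substituting p_s = p_b - 19 into supply: qs = 341 + 7p_b.
Market clearing requires 1509.5 - 2.5p_b = 341 + 7p_b; hence 1168.5 = 9.5p_b and p_b = 123.
So p_s = 104 and the quantity traded is q = 1509.5 - 2.5(123) = 1202.

p_b = 123, p_s = 104, q = 1202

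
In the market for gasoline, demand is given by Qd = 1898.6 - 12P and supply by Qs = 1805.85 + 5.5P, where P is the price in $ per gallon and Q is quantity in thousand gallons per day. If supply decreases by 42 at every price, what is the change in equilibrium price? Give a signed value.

Set Qd = Qs: 1898.6 - 12P = 1805.85 + 5.5P, so 92.75 = 17.5P and P* = 5.3.
From the demand curve, Q* = 1898.6 - 12(5.3) = 1835.
After the shift, supply is Qs = 1763.85 + 5.5P.
New equilibrium: 134.75 = 17.5P, so P = 7.7 and Q = 1806.2.
ΔP = 7.7 - 5.3 = 2.4.

ΔP = 2.4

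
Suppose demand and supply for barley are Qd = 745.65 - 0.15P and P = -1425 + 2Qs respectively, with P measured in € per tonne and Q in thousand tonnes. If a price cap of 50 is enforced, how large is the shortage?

Rewriting in direct form: Qs = 712.5 + 0.5P.
Evaluating both curves at the ceiling price 50 gives Qd = 738.15, Qs = 737.5.
Shortage = Qd - Qs = 738.15 - 737.5 = 0.65.

Shortage = 0.65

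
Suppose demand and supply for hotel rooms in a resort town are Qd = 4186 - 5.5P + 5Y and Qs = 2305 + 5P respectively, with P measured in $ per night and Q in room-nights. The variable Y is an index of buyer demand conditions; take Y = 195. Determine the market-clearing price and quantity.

P* = 272, Q* = 3665

With Y = 195, demand is Qd = 5161 - 5.5P.
The market clears where 5161 - 5.5P = 2305 + 5P. Rearranging, 10.5P = 2856, hence P* = 272.
Plugging P* into demand: Q* = 5161 - 5.5(272) = 3665.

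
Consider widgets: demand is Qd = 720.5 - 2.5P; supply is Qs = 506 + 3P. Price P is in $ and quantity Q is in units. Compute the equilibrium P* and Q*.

P* = 39, Q* = 623

Equating demand and supply, 720.5 - 2.5P = 506 + 3P gives 5.5P = 214.5, so P* = 39.
Plugging P* into demand: Q* = 720.5 - 2.5(39) = 623.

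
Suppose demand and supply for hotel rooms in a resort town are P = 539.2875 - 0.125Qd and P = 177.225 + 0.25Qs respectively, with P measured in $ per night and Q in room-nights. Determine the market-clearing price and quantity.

Inverting to quantity form: Qd = 4314.3 - 8P and Qs = -708.9 + 4P.
Set Qd = Qs: 4314.3 - 8P = -708.9 + 4P, so 5023.2 = 12P and P* = 418.6.
Plugging P* into demand: Q* = 4314.3 - 8(418.6) = 965.5.

P* = 418.6, Q* = 965.5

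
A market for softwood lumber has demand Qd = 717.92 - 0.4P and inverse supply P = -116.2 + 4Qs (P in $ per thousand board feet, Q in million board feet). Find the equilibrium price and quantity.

P* = 1059.8, Q* = 294

In direct form, Qs = 29.05 + 0.25P.
Set Qd = Qs: 717.92 - 0.4P = 29.05 + 0.25P, so 688.87 = 0.65P and P* = 1059.8.
Then Q* = 717.92 - 0.4(1059.8) = 294.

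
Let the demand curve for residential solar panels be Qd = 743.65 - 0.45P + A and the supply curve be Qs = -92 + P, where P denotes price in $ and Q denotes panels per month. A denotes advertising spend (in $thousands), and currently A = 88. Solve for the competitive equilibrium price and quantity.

With A = 88, demand is Qd = 831.65 - 0.45P.
Set Qd = Qs: 831.65 - 0.45P = -92 + P, so 923.65 = 1.45P and P* = 637.
Plugging P* into demand: Q* = 831.65 - 0.45(637) = 545.

P* = 637, Q* = 545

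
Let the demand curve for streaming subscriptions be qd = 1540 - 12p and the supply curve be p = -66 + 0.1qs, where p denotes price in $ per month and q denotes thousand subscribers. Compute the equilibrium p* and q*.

p* = 40, q* = 1060

Rewriting in direct form: qs = 660 + 10p.
The market clears where 1540 - 12p = 660 + 10p. Rearranging, 22p = 880, hence p* = 40.
Then q* = 1540 - 12(40) = 1060.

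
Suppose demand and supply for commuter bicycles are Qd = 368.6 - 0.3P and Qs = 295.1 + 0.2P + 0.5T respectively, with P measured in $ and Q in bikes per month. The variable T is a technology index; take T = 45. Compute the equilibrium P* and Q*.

P* = 102, Q* = 338

With T = 45, supply is Qs = 317.6 + 0.2P.
Equating demand and supply, 368.6 - 0.3P = 317.6 + 0.2P gives 0.5P = 51, so P* = 102.
Plugging P* into demand: Q* = 368.6 - 0.3(102) = 338.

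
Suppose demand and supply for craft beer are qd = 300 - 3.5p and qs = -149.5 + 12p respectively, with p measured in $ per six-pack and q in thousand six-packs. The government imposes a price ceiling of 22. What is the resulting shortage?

Shortage = 108.5

Evaluating both curves at the ceiling price 22 gives qd = 223, qs = 114.5.
Shortage = qd - qs = 223 - 114.5 = 108.5.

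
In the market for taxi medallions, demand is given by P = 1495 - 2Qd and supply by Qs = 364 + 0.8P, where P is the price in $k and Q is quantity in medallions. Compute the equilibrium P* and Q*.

P* = 295, Q* = 600

Inverting to quantity form: Qd = 747.5 - 0.5P.
Set Qd = Qs: 747.5 - 0.5P = 364 + 0.8P, so 383.5 = 1.3P and P* = 295.
From the demand curve, Q* = 747.5 - 0.5(295) = 600.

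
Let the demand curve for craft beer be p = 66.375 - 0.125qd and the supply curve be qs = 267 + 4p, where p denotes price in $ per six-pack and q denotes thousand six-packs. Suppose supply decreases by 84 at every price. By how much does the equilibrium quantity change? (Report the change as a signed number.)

Solving each curve for q: qd = 531 - 8p.
Equating demand and supply, 531 - 8p = 267 + 4p gives 12p = 264, so p* = 22.
From the demand curve, q* = 531 - 8(22) = 355.
After the shift, supply is qs = 183 + 4p.
The new intersection has 348 = 12p, i.e. p = 29, q = 299.
Δq = 299 - 355 = -56.

Δq = -56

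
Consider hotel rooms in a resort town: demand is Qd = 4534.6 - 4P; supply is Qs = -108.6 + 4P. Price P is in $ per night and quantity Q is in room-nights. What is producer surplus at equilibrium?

Producer surplus = 612171.125

Set Qd = Qs: 4534.6 - 4P = -108.6 + 4P, so 4643.2 = 8P and P* = 580.4.
Then Q* = 4534.6 - 4(580.4) = 2213.
Supply choke price (Qs = 0): P = 27.15. Producer surplus = ½ × (580.4 - 27.15) × 2213 = 612171.125.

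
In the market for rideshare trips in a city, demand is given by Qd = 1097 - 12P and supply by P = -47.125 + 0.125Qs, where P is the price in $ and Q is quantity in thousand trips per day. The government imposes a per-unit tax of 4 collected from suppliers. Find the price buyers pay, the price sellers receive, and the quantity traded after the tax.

Rewriting in direct form: Qs = 377 + 8P.
With a tax of 4 on suppliers, they supply based on the net price P_s = P_b - 4, so Qs = 345 + 8P_b.
Equate demand and the shifted supply: 1097 - 12P_b = 345 + 8P_b, giving 20P_b = 752, so P_b = 37.6.
Then P_s = 37.6 - 4 = 33.6 and Q = 1097 - 12(37.6) = 645.8.

P_b = 37.6, P_s = 33.6, Q = 645.8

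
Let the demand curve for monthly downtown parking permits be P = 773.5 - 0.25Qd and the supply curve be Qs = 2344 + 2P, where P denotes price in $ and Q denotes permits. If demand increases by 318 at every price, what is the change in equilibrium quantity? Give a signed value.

In direct form, Qd = 3094 - 4P.
The market clears where 3094 - 4P = 2344 + 2P. Rearranging, 6P = 750, hence P* = 125.
Plugging P* into demand: Q* = 3094 - 4(125) = 2594.
After the shift, demand is Qd = 3412 - 4P.
New equilibrium: 1068 = 6P, so P = 178 and Q = 2700.
ΔQ = 2700 - 2594 = 106.

ΔQ = 106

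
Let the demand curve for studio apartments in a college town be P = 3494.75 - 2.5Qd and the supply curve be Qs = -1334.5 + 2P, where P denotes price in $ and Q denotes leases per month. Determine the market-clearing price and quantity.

P* = 1138.5, Q* = 942.5

In direct form, Qd = 1397.9 - 0.4P.
At equilibrium Qd = Qs, so 1397.9 - 0.4P = -1334.5 + 2P; collecting terms, 2732.4 = 2.4P and P* = 1138.5.
Plugging P* into demand: Q* = 1397.9 - 0.4(1138.5) = 942.5.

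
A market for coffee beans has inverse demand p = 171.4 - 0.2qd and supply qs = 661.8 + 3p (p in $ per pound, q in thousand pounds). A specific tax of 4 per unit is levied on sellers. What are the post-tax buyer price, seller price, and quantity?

p_b = 25.9, p_s = 21.9, q = 727.5

Solving each curve for q: qd = 857 - 5p.
Sellers keep p_s = p_b - 4 per unit, so supply in terms of the buyer price is qs = 649.8 + 3p_b.
Set qd = qs: 857 - 5p_b = 649.8 + 3p_b, so 207.2 = 8p_b and p_b = 25.9.
Then p_s = 25.9 - 4 = 21.9 and q = 857 - 5(25.9) = 727.5.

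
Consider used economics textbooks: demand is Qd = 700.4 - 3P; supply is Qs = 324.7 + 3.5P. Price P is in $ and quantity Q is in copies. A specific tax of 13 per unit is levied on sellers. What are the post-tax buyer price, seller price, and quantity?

P_b = 64.8, P_s = 51.8, Q = 506

The tax drives a wedge P_b - P_s = 13. Substituting P_s = P_b - 13 into supply: Qs = 279.2 + 3.5P_b.
Equate demand and the shifted supply: 700.4 - 3P_b = 279.2 + 3.5P_b, giving 6.5P_b = 421.2, so P_b = 64.8.
Then P_s = 64.8 - 13 = 51.8 and Q = 700.4 - 3(64.8) = 506.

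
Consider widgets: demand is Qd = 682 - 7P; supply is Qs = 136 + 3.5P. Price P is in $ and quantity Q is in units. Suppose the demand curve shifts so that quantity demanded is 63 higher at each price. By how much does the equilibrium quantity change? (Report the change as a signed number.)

ΔQ = 21

The market clears where 682 - 7P = 136 + 3.5P. Rearranging, 10.5P = 546, hence P* = 52.
Then Q* = 682 - 7(52) = 318.
After the shift, demand is Qd = 745 - 7P.
New equilibrium: 609 = 10.5P, so P = 58 and Q = 339.
ΔQ = 339 - 318 = 21.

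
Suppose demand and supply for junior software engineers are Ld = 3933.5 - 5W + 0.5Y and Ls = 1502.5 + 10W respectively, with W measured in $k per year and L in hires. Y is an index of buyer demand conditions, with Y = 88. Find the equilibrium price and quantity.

W* = 165, L* = 3152.5

With Y = 88, demand is Ld = 3977.5 - 5W.
Set Ld = Ls: 3977.5 - 5W = 1502.5 + 10W, so 2475 = 15W and W* = 165.
From the demand curve, L* = 3977.5 - 5(165) = 3152.5.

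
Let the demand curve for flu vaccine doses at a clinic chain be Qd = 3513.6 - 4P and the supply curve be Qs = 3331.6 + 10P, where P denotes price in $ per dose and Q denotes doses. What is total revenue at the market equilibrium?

Set Qd = Qs: 3513.6 - 4P = 3331.6 + 10P, so 182 = 14P and P* = 13.
Substitute back: Q* = 3513.6 - 4(13) = 3461.6.
Total revenue = P* × Q* = 13 × 3461.6 = 45000.8.

Total revenue = 45000.8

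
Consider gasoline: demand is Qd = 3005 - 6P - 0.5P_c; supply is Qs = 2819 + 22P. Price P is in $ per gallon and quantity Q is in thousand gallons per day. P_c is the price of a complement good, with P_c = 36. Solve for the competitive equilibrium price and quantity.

With P_c = 36, demand is Qd = 2987 - 6P.
Equating demand and supply, 2987 - 6P = 2819 + 22P gives 28P = 168, so P* = 6.
From the demand curve, Q* = 2987 - 6(6) = 2951.

P* = 6, Q* = 2951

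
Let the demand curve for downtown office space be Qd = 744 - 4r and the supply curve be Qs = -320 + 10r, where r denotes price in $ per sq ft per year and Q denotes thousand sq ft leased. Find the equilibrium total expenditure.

Set Qd = Qs: 744 - 4r = -320 + 10r, so 1064 = 14r and r* = 76.
From the demand curve, Q* = 744 - 4(76) = 440.
Total expenditure = r* × Q* = 76 × 440 = 33440.

Total expenditure = 33440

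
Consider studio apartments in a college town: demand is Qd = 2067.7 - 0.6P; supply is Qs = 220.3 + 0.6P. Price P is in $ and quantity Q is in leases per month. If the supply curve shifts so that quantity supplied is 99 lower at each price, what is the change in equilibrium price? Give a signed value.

At equilibrium Qd = Qs, so 2067.7 - 0.6P = 220.3 + 0.6P; collecting terms, 1847.4 = 1.2P and P* = 1539.5.
Substitute back: Q* = 2067.7 - 0.6(1539.5) = 1144.
After the shift, supply is Qs = 121.3 + 0.6P.
New equilibrium: 1946.4 = 1.2P, so P = 1622 and Q = 1094.5.
ΔP = 1622 - 1539.5 = 82.5.

ΔP = 82.5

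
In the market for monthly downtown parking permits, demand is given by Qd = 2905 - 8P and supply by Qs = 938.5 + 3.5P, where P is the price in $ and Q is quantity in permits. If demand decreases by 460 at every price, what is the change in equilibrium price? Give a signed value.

Set Qd = Qs: 2905 - 8P = 938.5 + 3.5P, so 1966.5 = 11.5P and P* = 171.
From the demand curve, Q* = 2905 - 8(171) = 1537.
After the shift, demand is Qd = 2445 - 8P.
New equilibrium: 1506.5 = 11.5P, so P = 131 and Q = 1397.
ΔP = 131 - 171 = -40.

ΔP = -40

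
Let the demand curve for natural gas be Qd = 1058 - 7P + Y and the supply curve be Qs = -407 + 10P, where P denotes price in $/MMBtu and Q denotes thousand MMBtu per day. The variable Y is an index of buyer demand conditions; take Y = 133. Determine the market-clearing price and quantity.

With Y = 133, demand is Qd = 1191 - 7P.
The market clears where 1191 - 7P = -407 + 10P. Rearranging, 17P = 1598, hence P* = 94.
Substitute back: Q* = 1191 - 7(94) = 533.

P* = 94, Q* = 533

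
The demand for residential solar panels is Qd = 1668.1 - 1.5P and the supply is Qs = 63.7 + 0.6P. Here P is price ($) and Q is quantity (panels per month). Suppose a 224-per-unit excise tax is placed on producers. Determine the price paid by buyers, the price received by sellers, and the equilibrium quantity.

P_b = 828, P_s = 604, Q = 426.1

Producers keep P_s = P_b - 224 per unit, so supply in terms of the buyer price is Qs = -70.7 + 0.6P_b.
Equate demand and the shifted supply: 1668.1 - 1.5P_b = -70.7 + 0.6P_b, giving 2.1P_b = 1738.8, so P_b = 828.
So P_s = 604 and the quantity traded is Q = 1668.1 - 1.5(828) = 426.1.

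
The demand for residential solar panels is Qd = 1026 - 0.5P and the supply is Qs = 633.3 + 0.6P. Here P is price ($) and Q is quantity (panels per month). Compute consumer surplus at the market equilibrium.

The market clears where 1026 - 0.5P = 633.3 + 0.6P. Rearranging, 1.1P = 392.7, hence P* = 357.
Substitute back: Q* = 1026 - 0.5(357) = 847.5.
Demand choke price (Qd = 0): P = 1026/0.5 = 2052. Consumer surplus = ½ × (2052 - 357) × 847.5 = 718256.25.

Consumer surplus = 718256.25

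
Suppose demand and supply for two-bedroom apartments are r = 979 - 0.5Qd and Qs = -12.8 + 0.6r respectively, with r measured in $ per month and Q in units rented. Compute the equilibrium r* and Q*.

r* = 758, Q* = 442

In direct form, Qd = 1958 - 2r.
The market clears where 1958 - 2r = -12.8 + 0.6r. Rearranging, 2.6r = 1970.8, hence r* = 758.
From the demand curve, Q* = 1958 - 2(758) = 442.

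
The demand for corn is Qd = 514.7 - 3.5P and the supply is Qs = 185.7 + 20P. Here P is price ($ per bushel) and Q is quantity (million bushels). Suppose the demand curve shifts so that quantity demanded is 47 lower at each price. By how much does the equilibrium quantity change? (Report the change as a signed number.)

ΔQ = -40

The market clears where 514.7 - 3.5P = 185.7 + 20P. Rearranging, 23.5P = 329, hence P* = 14.
Then Q* = 514.7 - 3.5(14) = 465.7.
After the shift, demand is Qd = 467.7 - 3.5P.
Re-solving, 23.5P = 282 gives P = 12 and Q = 425.7.
ΔQ = 425.7 - 465.7 = -40.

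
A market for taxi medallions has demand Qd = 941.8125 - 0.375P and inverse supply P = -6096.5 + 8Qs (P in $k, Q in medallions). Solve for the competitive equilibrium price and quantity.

Rewriting in direct form: Qs = 762.0625 + 0.125P.
Equating demand and supply, 941.8125 - 0.375P = 762.0625 + 0.125P gives 0.5P = 179.75, so P* = 359.5.
From the demand curve, Q* = 941.8125 - 0.375(359.5) = 807.

P* = 359.5, Q* = 807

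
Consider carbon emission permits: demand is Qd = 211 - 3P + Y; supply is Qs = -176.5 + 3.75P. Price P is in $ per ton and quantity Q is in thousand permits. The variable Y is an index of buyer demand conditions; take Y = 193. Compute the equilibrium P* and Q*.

With Y = 193, demand is Qd = 404 - 3P.
At equilibrium Qd = Qs, so 404 - 3P = -176.5 + 3.75P; collecting terms, 580.5 = 6.75P and P* = 86.
Plugging P* into demand: Q* = 404 - 3(86) = 146.

P* = 86, Q* = 146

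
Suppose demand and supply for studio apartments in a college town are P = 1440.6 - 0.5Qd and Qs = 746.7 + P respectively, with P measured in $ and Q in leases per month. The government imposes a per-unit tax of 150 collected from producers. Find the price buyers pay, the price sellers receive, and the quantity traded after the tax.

In direct form, Qd = 2881.2 - 2P.
Producers keep P_s = P_b - 150 per unit, so supply in terms of the buyer price is Qs = 596.7 + P_b.
Market clearing requires 2881.2 - 2P_b = 596.7 + P_b; hence 2284.5 = 3P_b and P_b = 761.5.
So P_s = 611.5 and the quantity traded is Q = 2881.2 - 2(761.5) = 1358.2.

P_b = 761.5, P_s = 611.5, Q = 1358.2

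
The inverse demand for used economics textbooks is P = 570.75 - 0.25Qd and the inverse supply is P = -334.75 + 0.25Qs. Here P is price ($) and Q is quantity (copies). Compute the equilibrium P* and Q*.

P* = 118, Q* = 1811

Rewriting in direct form: Qd = 2283 - 4P and Qs = 1339 + 4P.
The market clears where 2283 - 4P = 1339 + 4P. Rearranging, 8P = 944, hence P* = 118.
Plugging P* into demand: Q* = 2283 - 4(118) = 1811.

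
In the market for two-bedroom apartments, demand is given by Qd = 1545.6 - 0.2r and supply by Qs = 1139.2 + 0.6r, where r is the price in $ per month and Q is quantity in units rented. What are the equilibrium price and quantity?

At equilibrium Qd = Qs, so 1545.6 - 0.2r = 1139.2 + 0.6r; collecting terms, 406.4 = 0.8r and r* = 508.
Then Q* = 1545.6 - 0.2(508) = 1444.

r* = 508, Q* = 1444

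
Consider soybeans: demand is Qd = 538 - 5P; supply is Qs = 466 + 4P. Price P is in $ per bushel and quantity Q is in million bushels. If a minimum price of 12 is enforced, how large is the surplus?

Surplus = 36

Evaluating both curves at the floor price 12 gives Qd = 478, Qs = 514.
Surplus = Qs - Qd = 514 - 478 = 36.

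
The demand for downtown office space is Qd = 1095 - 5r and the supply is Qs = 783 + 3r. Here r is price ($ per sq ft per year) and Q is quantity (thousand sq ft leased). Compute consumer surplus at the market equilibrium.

The market clears where 1095 - 5r = 783 + 3r. Rearranging, 8r = 312, hence r* = 39.
Then Q* = 1095 - 5(39) = 900.
Demand choke price (Qd = 0): r = 1095/5 = 219. Consumer surplus = ½ × (219 - 39) × 900 = 81000.

Consumer surplus = 81000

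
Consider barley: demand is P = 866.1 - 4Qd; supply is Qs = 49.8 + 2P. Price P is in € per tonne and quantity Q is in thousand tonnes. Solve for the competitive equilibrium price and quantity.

P* = 74.1, Q* = 198

Rewriting in direct form: Qd = 216.525 - 0.25P.
At equilibrium Qd = Qs, so 216.525 - 0.25P = 49.8 + 2P; collecting terms, 166.725 = 2.25P and P* = 74.1.
Plugging P* into demand: Q* = 216.525 - 0.25(74.1) = 198.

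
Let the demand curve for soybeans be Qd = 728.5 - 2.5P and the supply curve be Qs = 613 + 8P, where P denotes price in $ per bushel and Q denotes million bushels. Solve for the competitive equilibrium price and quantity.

P* = 11, Q* = 701

The market clears where 728.5 - 2.5P = 613 + 8P. Rearranging, 10.5P = 115.5, hence P* = 11.
Then Q* = 728.5 - 2.5(11) = 701.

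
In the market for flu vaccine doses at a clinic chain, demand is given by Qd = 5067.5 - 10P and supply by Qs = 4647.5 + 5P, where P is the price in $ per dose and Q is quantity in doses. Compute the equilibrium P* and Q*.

P* = 28, Q* = 4787.5

Set Qd = Qs: 5067.5 - 10P = 4647.5 + 5P, so 420 = 15P and P* = 28.
From the demand curve, Q* = 5067.5 - 10(28) = 4787.5.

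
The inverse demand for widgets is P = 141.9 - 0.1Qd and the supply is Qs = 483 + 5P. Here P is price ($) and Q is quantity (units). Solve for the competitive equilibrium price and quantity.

Inverting to quantity form: Qd = 1419 - 10P.
Equating demand and supply, 1419 - 10P = 483 + 5P gives 15P = 936, so P* = 62.4.
Substitute back: Q* = 1419 - 10(62.4) = 795.

P* = 62.4, Q* = 795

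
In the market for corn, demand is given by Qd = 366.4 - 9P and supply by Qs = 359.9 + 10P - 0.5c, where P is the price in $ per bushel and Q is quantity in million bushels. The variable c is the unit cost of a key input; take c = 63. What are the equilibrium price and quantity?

P* = 2, Q* = 348.4

With c = 63, supply is Qs = 328.4 + 10P.
At equilibrium Qd = Qs, so 366.4 - 9P = 328.4 + 10P; collecting terms, 38 = 19P and P* = 2.
Then Q* = 366.4 - 9(2) = 348.4.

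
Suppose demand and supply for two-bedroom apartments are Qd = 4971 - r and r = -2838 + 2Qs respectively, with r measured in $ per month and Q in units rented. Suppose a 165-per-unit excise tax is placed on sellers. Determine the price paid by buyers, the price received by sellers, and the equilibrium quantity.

r_b = 2423, r_s = 2258, Q = 2548

Rewriting in direct form: Qs = 1419 + 0.5r.
Sellers keep r_s = r_b - 165 per unit, so supply in terms of the buyer price is Qs = 1336.5 + 0.5r_b.
Set Qd = Qs: 4971 - r_b = 1336.5 + 0.5r_b, so 3634.5 = 1.5r_b and r_b = 2423.
Then r_s = 2423 - 165 = 2258 and Q = 4971 - 2423 = 2548.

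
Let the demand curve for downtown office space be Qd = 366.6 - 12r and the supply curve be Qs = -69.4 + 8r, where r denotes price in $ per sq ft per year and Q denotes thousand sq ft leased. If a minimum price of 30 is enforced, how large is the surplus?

Surplus = 164

At r = 30: Qd = 6.6 and Qs = 170.6.
Surplus = Qs - Qd = 170.6 - 6.6 = 164.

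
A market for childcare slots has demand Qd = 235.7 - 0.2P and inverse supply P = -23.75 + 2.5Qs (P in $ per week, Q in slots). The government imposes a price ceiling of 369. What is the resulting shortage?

Shortage = 4.8

In direct form, Qs = 9.5 + 0.4P.
With P fixed at 369, quantity demanded is 161.9 and quantity supplied is 157.1.
Shortage = Qd - Qs = 161.9 - 157.1 = 4.8.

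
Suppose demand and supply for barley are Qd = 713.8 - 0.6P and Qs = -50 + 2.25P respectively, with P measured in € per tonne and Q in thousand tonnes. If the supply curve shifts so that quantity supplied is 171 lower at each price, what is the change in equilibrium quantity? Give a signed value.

ΔQ = -36

Equating demand and supply, 713.8 - 0.6P = -50 + 2.25P gives 2.85P = 763.8, so P* = 268.
Then Q* = 713.8 - 0.6(268) = 553.
After the shift, supply is Qs = -221 + 2.25P.
The new intersection has 934.8 = 2.85P, i.e. P = 328, Q = 517.
ΔQ = 517 - 553 = -36.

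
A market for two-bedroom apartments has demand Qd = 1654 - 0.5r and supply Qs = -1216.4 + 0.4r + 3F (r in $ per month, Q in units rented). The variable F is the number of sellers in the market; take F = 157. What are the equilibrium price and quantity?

With F = 157, supply is Qs = -745.4 + 0.4r.
The market clears where 1654 - 0.5r = -745.4 + 0.4r. Rearranging, 0.9r = 2399.4, hence r* = 2666.
From the demand curve, Q* = 1654 - 0.5(2666) = 321.

r* = 2666, Q* = 321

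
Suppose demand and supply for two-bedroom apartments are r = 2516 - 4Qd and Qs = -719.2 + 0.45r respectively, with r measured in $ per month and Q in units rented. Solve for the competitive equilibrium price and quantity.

In direct form, Qd = 629 - 0.25r.
The market clears where 629 - 0.25r = -719.2 + 0.45r. Rearranging, 0.7r = 1348.2, hence r* = 1926.
Then Q* = 629 - 0.25(1926) = 147.5.

r* = 1926, Q* = 147.5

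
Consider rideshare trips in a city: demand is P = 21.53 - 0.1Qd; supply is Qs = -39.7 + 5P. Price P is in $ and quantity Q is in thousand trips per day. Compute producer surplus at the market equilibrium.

Solving each curve for Q: Qd = 215.3 - 10P.
The market clears where 215.3 - 10P = -39.7 + 5P. Rearranging, 15P = 255, hence P* = 17.
Plugging P* into demand: Q* = 215.3 - 10(17) = 45.3.
Supply choke price (Qs = 0): P = 7.94. Producer surplus = ½ × (17 - 7.94) × 45.3 = 205.209.

Producer surplus = 205.209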